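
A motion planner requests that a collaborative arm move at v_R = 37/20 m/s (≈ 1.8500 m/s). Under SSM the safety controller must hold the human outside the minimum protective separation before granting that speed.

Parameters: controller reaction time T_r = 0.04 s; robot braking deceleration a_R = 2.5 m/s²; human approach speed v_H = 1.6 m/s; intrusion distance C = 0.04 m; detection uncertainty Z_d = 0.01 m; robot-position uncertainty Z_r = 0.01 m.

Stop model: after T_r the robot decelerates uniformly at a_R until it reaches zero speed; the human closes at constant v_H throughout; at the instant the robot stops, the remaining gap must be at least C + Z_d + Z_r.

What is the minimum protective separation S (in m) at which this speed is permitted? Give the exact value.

S_min = 4133/2000 m = 2.0665 m

braking lasts T_s = (37/20)/(5/2) = 0.7400 s
robot in T_r: 1.8500·0.0400 = 0.0740 m
robot under decel: 1.8500²/(2·2.5000) = 0.6845 m
human over T_r+T_s: 1.6000·(0.0400+0.7400) = 1.2480 m
residual clearance needed = 0.0400+0.0100+0.0100 = 0.0600 m
S_min ≈ 0.0740+0.6845+1.2480+0.0600  ⇒  S_min = 4133/2000 m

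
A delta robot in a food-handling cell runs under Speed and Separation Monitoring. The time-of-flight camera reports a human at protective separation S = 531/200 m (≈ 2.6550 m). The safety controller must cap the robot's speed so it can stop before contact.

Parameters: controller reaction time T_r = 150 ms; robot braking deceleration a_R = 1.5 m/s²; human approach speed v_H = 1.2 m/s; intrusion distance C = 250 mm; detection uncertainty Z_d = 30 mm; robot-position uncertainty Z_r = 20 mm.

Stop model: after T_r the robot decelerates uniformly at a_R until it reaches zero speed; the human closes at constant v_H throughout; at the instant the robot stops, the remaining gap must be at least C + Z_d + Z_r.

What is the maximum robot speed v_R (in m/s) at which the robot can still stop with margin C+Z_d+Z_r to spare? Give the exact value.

v_R_max = 3/2 m/s = 1.5000 m/s

collect terms ⇒ (1/3)·v_R² + (19/20)·v_R + (-87/40) = 0
  disc = (19/20)² − 4·(1/3)·(-87/40) = 1521/400 ; √disc = 39/20
  v_R = (−(19/20) + 39/20) / (2·(1/3)) = 3/2 m/s
check:
T_s = v_R/a_R = (3/2)/(3/2) = 1.0000 s
reaction-phase robot travel = 1.5000·0.1500 = 0.2250 m
robot under decel: 1.5000²/(2·1.5000) = 0.7500 m
human over T_r+T_s: 1.2000·(0.1500+1.0000) = 1.3800 m
residual clearance needed = 0.2500+0.0300+0.0200 = 0.3000 m
sum ≈ 0.2250+0.7500+1.3800+0.3000 ≈ 2.6550 m = S ✓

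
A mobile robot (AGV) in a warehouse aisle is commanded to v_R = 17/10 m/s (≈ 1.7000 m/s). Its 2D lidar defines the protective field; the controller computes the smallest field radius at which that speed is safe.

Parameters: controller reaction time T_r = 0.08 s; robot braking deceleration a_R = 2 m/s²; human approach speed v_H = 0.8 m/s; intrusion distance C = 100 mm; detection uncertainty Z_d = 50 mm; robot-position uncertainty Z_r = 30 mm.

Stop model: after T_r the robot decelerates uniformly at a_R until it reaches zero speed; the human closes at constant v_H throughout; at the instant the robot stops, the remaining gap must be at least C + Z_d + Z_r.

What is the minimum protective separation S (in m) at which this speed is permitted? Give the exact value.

S_min = 713/400 m = 1.7825 m

stop time T_s = (17/10)/2 = 0.8500 s
robot in T_r: 1.7000·0.0800 = 0.1360 m
braking distance = 1.7000²/(2·2.0000) = 0.7225 m
human closes 0.8000·0.9300 = 0.7440 m
residual clearance needed = 0.1000+0.0500+0.0300 = 0.1800 m
S_min ≈ 0.1360+0.7225+0.7440+0.1800  ⇒  S_min = 713/400 m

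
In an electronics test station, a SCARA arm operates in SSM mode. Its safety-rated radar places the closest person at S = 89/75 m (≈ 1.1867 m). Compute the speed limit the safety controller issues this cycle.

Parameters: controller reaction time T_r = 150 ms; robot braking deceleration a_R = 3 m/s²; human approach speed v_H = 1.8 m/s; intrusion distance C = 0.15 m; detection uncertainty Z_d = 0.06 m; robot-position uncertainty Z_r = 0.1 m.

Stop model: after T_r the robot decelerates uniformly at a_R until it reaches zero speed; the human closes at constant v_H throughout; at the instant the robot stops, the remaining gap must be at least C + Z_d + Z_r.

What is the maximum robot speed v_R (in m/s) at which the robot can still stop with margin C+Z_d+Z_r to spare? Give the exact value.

collect terms ⇒ (1/6)·v_R² + (3/4)·v_R + (-91/150) = 0
  disc = (3/4)² − 4·(1/6)·(-91/150) = 3481/3600 ; √disc = 59/60
  v_R = (−(3/4) + 59/60) / (2·(1/6)) = 7/10 m/s
check:
stop time T_s = (7/10)/3 = 0.2333 s
robot in T_r: 0.7000·0.1500 = 0.1050 m
robot under decel: 0.7000²/(2·3.0000) = 0.0817 m
person approaches 1.8000·(0.1500+0.2333) = 0.6900 m
C+Z_d+Z_r = 0.1500+0.0600+0.1000 = 0.3100 m
sum ≈ 0.1050+0.0817+0.6900+0.3100 ≈ 1.1867 m = S ✓

v_R_max = 7/10 m/s = 0.7000 m/s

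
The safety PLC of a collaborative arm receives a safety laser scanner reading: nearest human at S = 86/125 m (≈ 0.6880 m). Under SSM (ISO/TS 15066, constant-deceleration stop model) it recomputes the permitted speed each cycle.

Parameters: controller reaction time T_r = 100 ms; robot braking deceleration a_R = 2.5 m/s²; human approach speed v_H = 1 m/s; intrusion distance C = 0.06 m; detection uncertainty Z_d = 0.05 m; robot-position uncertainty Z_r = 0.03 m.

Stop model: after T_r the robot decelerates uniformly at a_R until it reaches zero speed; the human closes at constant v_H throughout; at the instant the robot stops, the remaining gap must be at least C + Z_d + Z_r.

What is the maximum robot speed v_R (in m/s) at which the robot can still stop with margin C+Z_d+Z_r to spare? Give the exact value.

v_R_max = 7/10 m/s = 0.7000 m/s

at the boundary: (1/5)·v² + (1/2)·v + (-56/125) = 0
  disc = (1/2)² − 4·(1/5)·(-56/125) = 1521/2500 ; √disc = 39/50
  v_R = (−(1/2) + 39/50) / (2·(1/5)) = 7/10 m/s
check:
stop time T_s = (7/10)/(5/2) = 0.2800 s
robot covers v_R·T_r = 0.7000·0.1000 = 0.0700 m before braking
braking distance = 0.7000²/(2·2.5000) = 0.0980 m
human over T_r+T_s: 1.0000·(0.1000+0.2800) = 0.3800 m
C+Z_d+Z_r = 0.0600+0.0500+0.0300 = 0.1400 m
sum ≈ 0.0700+0.0980+0.3800+0.1400 ≈ 0.6880 m = S ✓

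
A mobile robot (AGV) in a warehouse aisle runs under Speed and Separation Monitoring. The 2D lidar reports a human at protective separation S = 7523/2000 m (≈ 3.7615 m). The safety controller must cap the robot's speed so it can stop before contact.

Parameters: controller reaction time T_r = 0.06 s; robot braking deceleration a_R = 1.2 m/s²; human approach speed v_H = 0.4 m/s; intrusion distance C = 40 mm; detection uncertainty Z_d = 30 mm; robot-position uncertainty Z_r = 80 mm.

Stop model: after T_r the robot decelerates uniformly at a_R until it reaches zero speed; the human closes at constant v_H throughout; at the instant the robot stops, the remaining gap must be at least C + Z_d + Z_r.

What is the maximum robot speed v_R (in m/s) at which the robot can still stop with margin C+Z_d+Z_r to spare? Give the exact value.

v_R_max = 5/2 m/s = 2.5000 m/s

quadratic (5/12)·v² + (59/150)·v + (-287/80) = 0
  disc = (59/150)² − 4·(5/12)·(-287/80) = 552049/90000 ; √disc = 743/300
  v_R = (−(59/150) + 743/300) / (2·(5/12)) = 5/2 m/s
check:
T_s = v_R/a_R = (5/2)/(6/5) = 2.0833 s
robot in T_r: 2.5000·0.0600 = 0.1500 m
robot under decel: 2.5000²/(2·1.2000) = 2.6042 m
human closes 0.4000·2.1433 = 0.8573 m
margins: 0.0400+0.0300+0.0800 = 0.1500 m
sum ≈ 0.1500+2.6042+0.8573+0.1500 ≈ 3.7615 m = S ✓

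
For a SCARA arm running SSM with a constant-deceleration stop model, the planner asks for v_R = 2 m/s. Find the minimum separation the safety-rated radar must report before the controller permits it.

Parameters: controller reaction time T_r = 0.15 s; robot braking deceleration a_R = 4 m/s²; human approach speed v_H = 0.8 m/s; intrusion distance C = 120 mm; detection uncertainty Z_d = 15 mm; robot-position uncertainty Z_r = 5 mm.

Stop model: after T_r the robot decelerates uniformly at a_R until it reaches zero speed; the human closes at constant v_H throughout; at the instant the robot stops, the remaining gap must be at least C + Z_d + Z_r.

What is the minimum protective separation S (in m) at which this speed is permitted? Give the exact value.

T_s = v_R/a_R = 2/4 = 0.5000 s
robot covers v_R·T_r = 2.0000·0.1500 = 0.3000 m before braking
braking distance = 2.0000²/(2·4.0000) = 0.5000 m
person approaches 0.8000·(0.1500+0.5000) = 0.5200 m
C+Z_d+Z_r = 0.1200+0.0150+0.0050 = 0.1400 m
S_min ≈ 0.3000+0.5000+0.5200+0.1400  ⇒  S_min = 73/50 m

S_min = 73/50 m = 1.4600 m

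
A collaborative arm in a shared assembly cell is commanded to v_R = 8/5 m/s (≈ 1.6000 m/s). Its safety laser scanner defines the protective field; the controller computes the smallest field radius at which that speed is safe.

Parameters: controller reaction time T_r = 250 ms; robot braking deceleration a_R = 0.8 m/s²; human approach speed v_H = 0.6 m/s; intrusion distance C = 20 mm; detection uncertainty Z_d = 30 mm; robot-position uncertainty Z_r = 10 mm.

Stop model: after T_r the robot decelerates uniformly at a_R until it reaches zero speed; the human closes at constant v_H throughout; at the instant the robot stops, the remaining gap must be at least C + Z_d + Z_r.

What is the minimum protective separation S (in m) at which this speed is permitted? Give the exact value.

braking lasts T_s = (8/5)/(4/5) = 2.0000 s
robot in T_r: 1.6000·0.2500 = 0.4000 m
robot under decel: 1.6000²/(2·0.8000) = 1.6000 m
human over T_r+T_s: 0.6000·(0.2500+2.0000) = 1.3500 m
residual clearance needed = 0.0200+0.0300+0.0100 = 0.0600 m
S_min ≈ 0.4000+1.6000+1.3500+0.0600  ⇒  S_min = 341/100 m

S_min = 341/100 m = 3.4100 m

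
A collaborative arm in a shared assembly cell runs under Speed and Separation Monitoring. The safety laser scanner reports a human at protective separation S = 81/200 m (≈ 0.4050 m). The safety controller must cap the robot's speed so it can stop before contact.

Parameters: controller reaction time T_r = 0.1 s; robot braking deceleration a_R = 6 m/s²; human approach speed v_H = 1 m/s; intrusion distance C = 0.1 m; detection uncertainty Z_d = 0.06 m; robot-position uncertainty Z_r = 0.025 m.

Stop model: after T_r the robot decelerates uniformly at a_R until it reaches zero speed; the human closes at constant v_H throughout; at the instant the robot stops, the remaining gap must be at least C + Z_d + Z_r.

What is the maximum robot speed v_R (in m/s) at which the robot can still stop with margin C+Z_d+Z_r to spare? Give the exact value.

quadratic (1/12)·v² + (4/15)·v + (-3/25) = 0
  disc = (4/15)² − 4·(1/12)·(-3/25) = 1/9 ; √disc = 1/3
  v_R = (−(4/15) + 1/3) / (2·(1/12)) = 2/5 m/s
check:
braking lasts T_s = (2/5)/6 = 0.0667 s
robot in T_r: 0.4000·0.1000 = 0.0400 m
braking distance = 0.4000²/(2·6.0000) = 0.0133 m
human closes 1.0000·0.1667 = 0.1667 m
C+Z_d+Z_r = 0.1000+0.0600+0.0250 = 0.1850 m
sum ≈ 0.0400+0.0133+0.1667+0.1850 ≈ 0.4050 m = S ✓

v_R_max = 2/5 m/s = 0.4000 m/s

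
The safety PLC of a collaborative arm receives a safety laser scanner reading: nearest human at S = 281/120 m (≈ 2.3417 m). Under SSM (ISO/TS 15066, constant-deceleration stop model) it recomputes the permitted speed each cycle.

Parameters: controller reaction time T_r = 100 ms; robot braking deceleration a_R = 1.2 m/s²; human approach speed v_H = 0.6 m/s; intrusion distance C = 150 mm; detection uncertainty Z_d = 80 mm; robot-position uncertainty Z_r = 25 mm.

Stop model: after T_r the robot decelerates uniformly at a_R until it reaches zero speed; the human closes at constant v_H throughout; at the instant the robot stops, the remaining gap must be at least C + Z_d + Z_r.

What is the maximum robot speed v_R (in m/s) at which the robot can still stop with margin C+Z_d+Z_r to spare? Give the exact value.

quadratic (5/12)·v² + (3/5)·v + (-152/75) = 0
  disc = (3/5)² − 4·(5/12)·(-152/75) = 841/225 ; √disc = 29/15
  v_R = (−(3/5) + 29/15) / (2·(5/12)) = 8/5 m/s
check:
braking lasts T_s = (8/5)/(6/5) = 1.3333 s
robot in T_r: 1.6000·0.1000 = 0.1600 m
robot covers 1.6000·1.3333 − ½·1.2000·1.3333² = 1.0667 m while stopping
human over T_r+T_s: 0.6000·(0.1000+1.3333) = 0.8600 m
residual clearance needed = 0.1500+0.0800+0.0250 = 0.2550 m
sum ≈ 0.1600+1.0667+0.8600+0.2550 ≈ 2.3417 m = S ✓

v_R_max = 8/5 m/s = 1.6000 m/s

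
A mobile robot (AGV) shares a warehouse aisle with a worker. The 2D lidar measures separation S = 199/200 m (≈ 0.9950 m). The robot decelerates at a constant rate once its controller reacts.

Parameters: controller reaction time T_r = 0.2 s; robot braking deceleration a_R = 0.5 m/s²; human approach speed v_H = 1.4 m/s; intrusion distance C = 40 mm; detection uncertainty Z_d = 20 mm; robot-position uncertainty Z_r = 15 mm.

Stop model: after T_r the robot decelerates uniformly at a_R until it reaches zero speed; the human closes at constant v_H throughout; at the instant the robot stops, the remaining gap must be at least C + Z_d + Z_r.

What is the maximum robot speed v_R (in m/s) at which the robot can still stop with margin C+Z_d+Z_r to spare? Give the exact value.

at the boundary: (1)·v² + (3)·v + (-16/25) = 0
  disc = (3)² − 4·(1)·(-16/25) = 289/25 ; √disc = 17/5
  v_R = (−(3) + 17/5) / (2·(1)) = 1/5 m/s
check:
T_s = v_R/a_R = (1/5)/(1/2) = 0.4000 s
robot in T_r: 0.2000·0.2000 = 0.0400 m
braking distance = 0.2000²/(2·0.5000) = 0.0400 m
human over T_r+T_s: 1.4000·(0.2000+0.4000) = 0.8400 m
residual clearance needed = 0.0400+0.0200+0.0150 = 0.0750 m
sum ≈ 0.0400+0.0400+0.8400+0.0750 ≈ 0.9950 m = S ✓

v_R_max = 1/5 m/s = 0.2000 m/s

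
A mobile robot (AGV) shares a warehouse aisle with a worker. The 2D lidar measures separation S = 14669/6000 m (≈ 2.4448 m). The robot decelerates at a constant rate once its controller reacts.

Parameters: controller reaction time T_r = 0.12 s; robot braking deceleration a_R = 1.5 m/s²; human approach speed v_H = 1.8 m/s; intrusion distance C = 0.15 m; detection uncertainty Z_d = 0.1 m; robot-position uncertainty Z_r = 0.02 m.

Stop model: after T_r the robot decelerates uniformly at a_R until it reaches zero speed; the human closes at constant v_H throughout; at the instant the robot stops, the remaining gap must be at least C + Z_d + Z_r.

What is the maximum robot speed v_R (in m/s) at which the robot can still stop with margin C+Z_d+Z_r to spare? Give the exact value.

v_R_max = 23/20 m/s = 1.1500 m/s

collect terms ⇒ (1/3)·v_R² + (33/25)·v_R + (-11753/6000) = 0
  disc = (33/25)² − 4·(1/3)·(-11753/6000) = 97969/22500 ; √disc = 313/150
  v_R = (−(33/25) + 313/150) / (2·(1/3)) = 23/20 m/s
check:
T_s = v_R/a_R = (23/20)/(3/2) = 0.7667 s
robot covers v_R·T_r = 1.1500·0.1200 = 0.1380 m before braking
robot under decel: 1.1500²/(2·1.5000) = 0.4408 m
human closes 1.8000·0.8867 = 1.5960 m
residual clearance needed = 0.1500+0.1000+0.0200 = 0.2700 m
sum ≈ 0.1380+0.4408+1.5960+0.2700 ≈ 2.4448 m = S ✓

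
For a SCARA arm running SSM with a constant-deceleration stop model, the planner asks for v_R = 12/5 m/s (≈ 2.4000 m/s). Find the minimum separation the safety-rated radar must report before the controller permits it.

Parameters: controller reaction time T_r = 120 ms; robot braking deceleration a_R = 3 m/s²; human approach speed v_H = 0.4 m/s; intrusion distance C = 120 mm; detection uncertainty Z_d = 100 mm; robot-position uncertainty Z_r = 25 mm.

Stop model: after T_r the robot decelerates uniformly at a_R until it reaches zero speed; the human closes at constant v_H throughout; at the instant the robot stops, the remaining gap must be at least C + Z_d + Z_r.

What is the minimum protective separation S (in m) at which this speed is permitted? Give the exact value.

braking lasts T_s = (12/5)/3 = 0.8000 s
robot in T_r: 2.4000·0.1200 = 0.2880 m
robot under decel: 2.4000²/(2·3.0000) = 0.9600 m
human closes 0.4000·0.9200 = 0.3680 m
C+Z_d+Z_r = 0.1200+0.1000+0.0250 = 0.2450 m
S_min ≈ 0.2880+0.9600+0.3680+0.2450  ⇒  S_min = 1861/1000 m

S_min = 1861/1000 m = 1.8610 m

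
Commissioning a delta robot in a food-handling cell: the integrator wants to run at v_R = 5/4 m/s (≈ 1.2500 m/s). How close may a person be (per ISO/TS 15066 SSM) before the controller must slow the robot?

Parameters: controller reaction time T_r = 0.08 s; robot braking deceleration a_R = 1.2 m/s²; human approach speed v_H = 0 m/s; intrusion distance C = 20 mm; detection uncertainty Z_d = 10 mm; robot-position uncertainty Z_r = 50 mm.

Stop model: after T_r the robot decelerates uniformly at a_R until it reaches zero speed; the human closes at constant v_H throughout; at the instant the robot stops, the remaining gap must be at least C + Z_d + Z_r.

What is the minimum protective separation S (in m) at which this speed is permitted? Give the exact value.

S_min = 3989/4800 m = 0.8310 m

stop time T_s = (5/4)/(6/5) = 1.0417 s
robot covers v_R·T_r = 1.2500·0.0800 = 0.1000 m before braking
robot under decel: 1.2500²/(2·1.2000) = 0.6510 m
human over T_r+T_s: 0.0000·(0.0800+1.0417) = 0.0000 m
residual clearance needed = 0.0200+0.0100+0.0500 = 0.0800 m
S_min ≈ 0.1000+0.6510+0.0000+0.0800  ⇒  S_min = 3989/4800 m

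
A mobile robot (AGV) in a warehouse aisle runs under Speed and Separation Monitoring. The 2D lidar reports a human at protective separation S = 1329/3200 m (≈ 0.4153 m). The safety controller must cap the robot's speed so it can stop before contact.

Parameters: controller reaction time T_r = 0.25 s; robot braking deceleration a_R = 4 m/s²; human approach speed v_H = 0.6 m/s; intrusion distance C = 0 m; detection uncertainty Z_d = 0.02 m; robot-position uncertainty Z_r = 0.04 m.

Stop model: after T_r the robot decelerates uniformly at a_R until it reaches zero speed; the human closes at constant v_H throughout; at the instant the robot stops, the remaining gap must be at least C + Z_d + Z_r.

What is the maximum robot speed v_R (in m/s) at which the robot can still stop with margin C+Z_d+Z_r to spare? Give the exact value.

at the boundary: (1/8)·v² + (2/5)·v + (-657/3200) = 0
  disc = (2/5)² − 4·(1/8)·(-657/3200) = 1681/6400 ; √disc = 41/80
  v_R = (−(2/5) + 41/80) / (2·(1/8)) = 9/20 m/s
check:
T_s = v_R/a_R = (9/20)/4 = 0.1125 s
robot in T_r: 0.4500·0.2500 = 0.1125 m
robot covers 0.4500·0.1125 − ½·4.0000·0.1125² = 0.0253 m while stopping
person approaches 0.6000·(0.2500+0.1125) = 0.2175 m
C+Z_d+Z_r = 0.0000+0.0200+0.0400 = 0.0600 m
sum ≈ 0.1125+0.0253+0.2175+0.0600 ≈ 0.4153 m = S ✓

v_R_max = 9/20 m/s = 0.4500 m/s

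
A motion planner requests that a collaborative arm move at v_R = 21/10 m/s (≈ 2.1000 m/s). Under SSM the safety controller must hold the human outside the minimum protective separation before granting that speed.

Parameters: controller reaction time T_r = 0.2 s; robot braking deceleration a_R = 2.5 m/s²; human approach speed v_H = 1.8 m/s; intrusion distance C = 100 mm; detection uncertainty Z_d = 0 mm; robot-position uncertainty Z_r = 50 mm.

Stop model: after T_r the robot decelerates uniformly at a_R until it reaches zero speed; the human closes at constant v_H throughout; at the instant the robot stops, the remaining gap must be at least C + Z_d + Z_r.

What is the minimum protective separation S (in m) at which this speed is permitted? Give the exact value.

S_min = 831/250 m = 3.3240 m

braking lasts T_s = (21/10)/(5/2) = 0.8400 s
robot covers v_R·T_r = 2.1000·0.2000 = 0.4200 m before braking
robot under decel: 2.1000²/(2·2.5000) = 0.8820 m
human over T_r+T_s: 1.8000·(0.2000+0.8400) = 1.8720 m
residual clearance needed = 0.1000+0.0000+0.0500 = 0.1500 m
S_min ≈ 0.4200+0.8820+1.8720+0.1500  ⇒  S_min = 831/250 m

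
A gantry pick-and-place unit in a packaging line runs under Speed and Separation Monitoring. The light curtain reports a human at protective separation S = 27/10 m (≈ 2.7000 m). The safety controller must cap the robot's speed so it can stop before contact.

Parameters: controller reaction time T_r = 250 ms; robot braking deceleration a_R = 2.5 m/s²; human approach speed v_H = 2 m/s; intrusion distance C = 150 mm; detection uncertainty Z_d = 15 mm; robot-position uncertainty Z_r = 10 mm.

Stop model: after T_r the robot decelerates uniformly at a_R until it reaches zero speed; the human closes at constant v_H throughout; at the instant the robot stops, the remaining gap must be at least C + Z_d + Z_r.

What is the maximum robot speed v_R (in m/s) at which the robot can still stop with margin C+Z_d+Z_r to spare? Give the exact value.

v_R_max = 3/2 m/s = 1.5000 m/s

collect terms ⇒ (1/5)·v_R² + (21/20)·v_R + (-81/40) = 0
  disc = (21/20)² − 4·(1/5)·(-81/40) = 1089/400 ; √disc = 33/20
  v_R = (−(21/20) + 33/20) / (2·(1/5)) = 3/2 m/s
check:
braking lasts T_s = (3/2)/(5/2) = 0.6000 s
robot covers v_R·T_r = 1.5000·0.2500 = 0.3750 m before braking
robot under decel: 1.5000²/(2·2.5000) = 0.4500 m
person approaches 2.0000·(0.2500+0.6000) = 1.7000 m
C+Z_d+Z_r = 0.1500+0.0150+0.0100 = 0.1750 m
sum ≈ 0.3750+0.4500+1.7000+0.1750 ≈ 2.7000 m = S ✓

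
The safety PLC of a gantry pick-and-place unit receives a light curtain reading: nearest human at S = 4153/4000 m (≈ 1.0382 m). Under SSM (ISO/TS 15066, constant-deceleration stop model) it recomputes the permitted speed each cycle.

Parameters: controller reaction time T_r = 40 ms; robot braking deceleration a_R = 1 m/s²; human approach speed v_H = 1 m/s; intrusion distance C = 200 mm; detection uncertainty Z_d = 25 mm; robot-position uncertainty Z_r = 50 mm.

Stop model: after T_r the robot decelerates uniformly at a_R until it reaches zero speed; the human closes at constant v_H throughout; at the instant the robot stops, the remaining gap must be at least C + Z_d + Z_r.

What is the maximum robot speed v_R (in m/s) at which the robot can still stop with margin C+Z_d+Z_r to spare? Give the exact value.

quadratic (1/2)·v² + (26/25)·v + (-2893/4000) = 0
  disc = (26/25)² − 4·(1/2)·(-2893/4000) = 25281/10000 ; √disc = 159/100
  v_R = (−(26/25) + 159/100) / (2·(1/2)) = 11/20 m/s
check:
braking lasts T_s = (11/20)/1 = 0.5500 s
robot covers v_R·T_r = 0.5500·0.0400 = 0.0220 m before braking
robot under decel: 0.5500²/(2·1.0000) = 0.1512 m
person approaches 1.0000·(0.0400+0.5500) = 0.5900 m
residual clearance needed = 0.2000+0.0250+0.0500 = 0.2750 m
sum ≈ 0.0220+0.1512+0.5900+0.2750 ≈ 1.0382 m = S ✓

v_R_max = 11/20 m/s = 0.5500 m/s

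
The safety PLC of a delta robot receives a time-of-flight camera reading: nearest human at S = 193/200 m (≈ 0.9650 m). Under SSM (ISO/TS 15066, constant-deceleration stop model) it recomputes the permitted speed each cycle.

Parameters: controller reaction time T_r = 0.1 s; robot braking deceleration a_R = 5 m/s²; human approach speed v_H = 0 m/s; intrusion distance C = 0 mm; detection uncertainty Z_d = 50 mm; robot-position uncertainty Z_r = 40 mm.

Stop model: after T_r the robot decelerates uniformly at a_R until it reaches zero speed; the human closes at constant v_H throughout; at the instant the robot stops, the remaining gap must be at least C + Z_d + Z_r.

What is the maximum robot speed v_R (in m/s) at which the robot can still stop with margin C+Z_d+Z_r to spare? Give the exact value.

v_R_max = 5/2 m/s = 2.5000 m/s

quadratic (1/10)·v² + (1/10)·v + (-7/8) = 0
  disc = (1/10)² − 4·(1/10)·(-7/8) = 9/25 ; √disc = 3/5
  v_R = (−(1/10) + 3/5) / (2·(1/10)) = 5/2 m/s
check:
braking lasts T_s = (5/2)/5 = 0.5000 s
reaction-phase robot travel = 2.5000·0.1000 = 0.2500 m
robot covers 2.5000·0.5000 − ½·5.0000·0.5000² = 0.6250 m while stopping
human closes 0.0000·0.6000 = 0.0000 m
residual clearance needed = 0.0000+0.0500+0.0400 = 0.0900 m
sum ≈ 0.2500+0.6250+0.0000+0.0900 ≈ 0.9650 m = S ✓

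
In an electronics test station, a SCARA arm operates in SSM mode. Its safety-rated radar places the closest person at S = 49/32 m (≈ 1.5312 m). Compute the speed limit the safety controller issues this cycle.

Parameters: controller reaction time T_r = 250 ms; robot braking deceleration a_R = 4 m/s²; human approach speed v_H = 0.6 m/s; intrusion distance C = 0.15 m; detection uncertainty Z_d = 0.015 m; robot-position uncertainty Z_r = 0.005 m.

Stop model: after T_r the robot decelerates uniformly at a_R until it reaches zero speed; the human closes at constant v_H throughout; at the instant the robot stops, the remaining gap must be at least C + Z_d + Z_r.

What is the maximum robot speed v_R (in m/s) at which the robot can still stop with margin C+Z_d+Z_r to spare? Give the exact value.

v_R_max = 19/10 m/s = 1.9000 m/s

at the boundary: (1/8)·v² + (2/5)·v + (-969/800) = 0
  disc = (2/5)² − 4·(1/8)·(-969/800) = 49/64 ; √disc = 7/8
  v_R = (−(2/5) + 7/8) / (2·(1/8)) = 19/10 m/s
check:
T_s = v_R/a_R = (19/10)/4 = 0.4750 s
reaction-phase robot travel = 1.9000·0.2500 = 0.4750 m
braking distance = 1.9000²/(2·4.0000) = 0.4512 m
human over T_r+T_s: 0.6000·(0.2500+0.4750) = 0.4350 m
residual clearance needed = 0.1500+0.0150+0.0050 = 0.1700 m
sum ≈ 0.4750+0.4512+0.4350+0.1700 ≈ 1.5312 m = S ✓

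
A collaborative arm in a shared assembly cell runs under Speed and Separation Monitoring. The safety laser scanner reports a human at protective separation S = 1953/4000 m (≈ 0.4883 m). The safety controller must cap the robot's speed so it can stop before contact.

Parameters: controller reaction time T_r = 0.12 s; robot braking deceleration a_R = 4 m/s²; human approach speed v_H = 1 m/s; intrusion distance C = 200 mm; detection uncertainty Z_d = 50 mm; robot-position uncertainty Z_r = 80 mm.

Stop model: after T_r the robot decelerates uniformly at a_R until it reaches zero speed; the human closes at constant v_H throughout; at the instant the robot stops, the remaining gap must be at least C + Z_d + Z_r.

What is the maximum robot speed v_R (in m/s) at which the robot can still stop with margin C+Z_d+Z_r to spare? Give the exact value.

at the boundary: (1/8)·v² + (37/100)·v + (-153/4000) = 0
  disc = (37/100)² − 4·(1/8)·(-153/4000) = 6241/40000 ; √disc = 79/200
  v_R = (−(37/100) + 79/200) / (2·(1/8)) = 1/10 m/s
check:
stop time T_s = (1/10)/4 = 0.0250 s
robot covers v_R·T_r = 0.1000·0.1200 = 0.0120 m before braking
robot under decel: 0.1000²/(2·4.0000) = 0.0013 m
human over T_r+T_s: 1.0000·(0.1200+0.0250) = 0.1450 m
C+Z_d+Z_r = 0.2000+0.0500+0.0800 = 0.3300 m
sum ≈ 0.0120+0.0013+0.1450+0.3300 ≈ 0.4883 m = S ✓

v_R_max = 1/10 m/s = 0.1000 m/s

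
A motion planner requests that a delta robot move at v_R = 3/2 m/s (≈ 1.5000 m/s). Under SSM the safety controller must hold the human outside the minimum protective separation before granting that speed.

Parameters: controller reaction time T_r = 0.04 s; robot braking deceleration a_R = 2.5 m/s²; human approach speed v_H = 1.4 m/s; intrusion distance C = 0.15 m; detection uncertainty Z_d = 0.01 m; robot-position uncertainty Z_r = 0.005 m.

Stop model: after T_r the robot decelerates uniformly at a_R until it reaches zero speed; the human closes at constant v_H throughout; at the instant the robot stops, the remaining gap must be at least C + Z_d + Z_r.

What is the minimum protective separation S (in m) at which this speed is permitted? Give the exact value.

stop time T_s = (3/2)/(5/2) = 0.6000 s
robot covers v_R·T_r = 1.5000·0.0400 = 0.0600 m before braking
robot covers 1.5000·0.6000 − ½·2.5000·0.6000² = 0.4500 m while stopping
person approaches 1.4000·(0.0400+0.6000) = 0.8960 m
residual clearance needed = 0.1500+0.0100+0.0050 = 0.1650 m
S_min ≈ 0.0600+0.4500+0.8960+0.1650  ⇒  S_min = 1571/1000 m

S_min = 1571/1000 m = 1.5710 m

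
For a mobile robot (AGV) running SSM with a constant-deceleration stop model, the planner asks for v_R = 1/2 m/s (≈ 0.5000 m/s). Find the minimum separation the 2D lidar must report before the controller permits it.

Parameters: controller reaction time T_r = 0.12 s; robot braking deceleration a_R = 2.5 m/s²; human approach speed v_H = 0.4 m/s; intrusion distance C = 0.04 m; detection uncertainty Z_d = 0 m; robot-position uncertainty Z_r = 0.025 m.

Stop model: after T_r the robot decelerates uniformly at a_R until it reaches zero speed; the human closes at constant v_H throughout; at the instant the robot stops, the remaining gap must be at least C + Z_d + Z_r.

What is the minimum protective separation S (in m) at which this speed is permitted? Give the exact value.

T_s = v_R/a_R = (1/2)/(5/2) = 0.2000 s
robot in T_r: 0.5000·0.1200 = 0.0600 m
robot covers 0.5000·0.2000 − ½·2.5000·0.2000² = 0.0500 m while stopping
human over T_r+T_s: 0.4000·(0.1200+0.2000) = 0.1280 m
C+Z_d+Z_r = 0.0400+0.0000+0.0250 = 0.0650 m
S_min ≈ 0.0600+0.0500+0.1280+0.0650  ⇒  S_min = 303/1000 m

S_min = 303/1000 m = 0.3030 m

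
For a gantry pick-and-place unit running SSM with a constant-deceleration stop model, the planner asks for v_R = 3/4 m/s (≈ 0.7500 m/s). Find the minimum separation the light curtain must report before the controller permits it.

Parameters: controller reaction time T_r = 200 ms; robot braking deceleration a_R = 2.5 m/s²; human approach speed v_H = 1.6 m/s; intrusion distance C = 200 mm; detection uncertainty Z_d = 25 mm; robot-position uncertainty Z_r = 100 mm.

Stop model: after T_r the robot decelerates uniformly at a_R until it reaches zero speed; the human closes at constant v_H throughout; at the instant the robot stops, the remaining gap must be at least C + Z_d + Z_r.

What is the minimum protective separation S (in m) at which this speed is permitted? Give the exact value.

stop time T_s = (3/4)/(5/2) = 0.3000 s
reaction-phase robot travel = 0.7500·0.2000 = 0.1500 m
robot under decel: 0.7500²/(2·2.5000) = 0.1125 m
human closes 1.6000·0.5000 = 0.8000 m
residual clearance needed = 0.2000+0.0250+0.1000 = 0.3250 m
S_min ≈ 0.1500+0.1125+0.8000+0.3250  ⇒  S_min = 111/80 m

S_min = 111/80 m = 1.3875 m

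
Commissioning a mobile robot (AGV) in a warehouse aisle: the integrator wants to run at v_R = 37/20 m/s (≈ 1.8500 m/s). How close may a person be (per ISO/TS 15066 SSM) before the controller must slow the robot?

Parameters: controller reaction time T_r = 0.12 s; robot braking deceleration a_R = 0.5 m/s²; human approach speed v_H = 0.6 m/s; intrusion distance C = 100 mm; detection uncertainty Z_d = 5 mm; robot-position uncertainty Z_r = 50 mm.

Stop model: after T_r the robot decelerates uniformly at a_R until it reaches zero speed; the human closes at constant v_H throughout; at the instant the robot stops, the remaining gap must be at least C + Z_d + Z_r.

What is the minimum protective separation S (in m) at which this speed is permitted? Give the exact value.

S_min = 12183/2000 m = 6.0915 m

stop time T_s = (37/20)/(1/2) = 3.7000 s
robot in T_r: 1.8500·0.1200 = 0.2220 m
braking distance = 1.8500²/(2·0.5000) = 3.4225 m
human over T_r+T_s: 0.6000·(0.1200+3.7000) = 2.2920 m
residual clearance needed = 0.1000+0.0050+0.0500 = 0.1550 m
S_min ≈ 0.2220+3.4225+2.2920+0.1550  ⇒  S_min = 12183/2000 m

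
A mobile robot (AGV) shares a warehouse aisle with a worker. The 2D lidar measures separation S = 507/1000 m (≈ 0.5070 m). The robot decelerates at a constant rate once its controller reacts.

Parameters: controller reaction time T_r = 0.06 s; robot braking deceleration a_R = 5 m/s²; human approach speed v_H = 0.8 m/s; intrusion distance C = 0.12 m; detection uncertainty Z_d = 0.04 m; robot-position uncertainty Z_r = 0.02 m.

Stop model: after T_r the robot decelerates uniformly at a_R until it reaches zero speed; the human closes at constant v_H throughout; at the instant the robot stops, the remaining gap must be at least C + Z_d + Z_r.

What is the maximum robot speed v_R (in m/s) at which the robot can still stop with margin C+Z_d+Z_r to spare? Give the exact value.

collect terms ⇒ (1/10)·v_R² + (11/50)·v_R + (-279/1000) = 0
  disc = (11/50)² − 4·(1/10)·(-279/1000) = 4/25 ; √disc = 2/5
  v_R = (−(11/50) + 2/5) / (2·(1/10)) = 9/10 m/s
check:
braking lasts T_s = (9/10)/5 = 0.1800 s
reaction-phase robot travel = 0.9000·0.0600 = 0.0540 m
braking distance = 0.9000²/(2·5.0000) = 0.0810 m
human over T_r+T_s: 0.8000·(0.0600+0.1800) = 0.1920 m
residual clearance needed = 0.1200+0.0400+0.0200 = 0.1800 m
sum ≈ 0.0540+0.0810+0.1920+0.1800 ≈ 0.5070 m = S ✓

v_R_max = 9/10 m/s = 0.9000 m/s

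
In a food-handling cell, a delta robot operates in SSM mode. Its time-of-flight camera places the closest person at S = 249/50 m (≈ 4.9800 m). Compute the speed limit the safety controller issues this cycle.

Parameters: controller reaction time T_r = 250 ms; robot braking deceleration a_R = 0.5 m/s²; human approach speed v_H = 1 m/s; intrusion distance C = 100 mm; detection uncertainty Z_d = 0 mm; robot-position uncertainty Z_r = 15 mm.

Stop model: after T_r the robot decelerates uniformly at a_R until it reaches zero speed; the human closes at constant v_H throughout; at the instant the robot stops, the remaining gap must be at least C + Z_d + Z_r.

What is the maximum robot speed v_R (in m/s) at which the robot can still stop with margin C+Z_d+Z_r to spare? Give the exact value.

quadratic (1)·v² + (9/4)·v + (-923/200) = 0
  disc = (9/4)² − 4·(1)·(-923/200) = 9409/400 ; √disc = 97/20
  v_R = (−(9/4) + 97/20) / (2·(1)) = 13/10 m/s
check:
T_s = v_R/a_R = (13/10)/(1/2) = 2.6000 s
robot in T_r: 1.3000·0.2500 = 0.3250 m
robot covers 1.3000·2.6000 − ½·0.5000·2.6000² = 1.6900 m while stopping
human over T_r+T_s: 1.0000·(0.2500+2.6000) = 2.8500 m
C+Z_d+Z_r = 0.1000+0.0000+0.0150 = 0.1150 m
sum ≈ 0.3250+1.6900+2.8500+0.1150 ≈ 4.9800 m = S ✓

v_R_max = 13/10 m/s = 1.3000 m/s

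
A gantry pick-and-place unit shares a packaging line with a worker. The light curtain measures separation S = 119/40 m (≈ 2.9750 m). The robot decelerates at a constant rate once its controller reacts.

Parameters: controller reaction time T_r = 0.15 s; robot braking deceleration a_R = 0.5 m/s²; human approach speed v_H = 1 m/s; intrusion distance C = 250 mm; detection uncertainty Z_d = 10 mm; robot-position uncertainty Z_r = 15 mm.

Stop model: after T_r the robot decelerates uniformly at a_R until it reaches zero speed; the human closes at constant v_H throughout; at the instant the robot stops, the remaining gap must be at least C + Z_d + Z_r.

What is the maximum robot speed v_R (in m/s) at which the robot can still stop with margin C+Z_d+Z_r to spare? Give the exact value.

v_R_max = 17/20 m/s = 0.8500 m/s

at the boundary: (1)·v² + (43/20)·v + (-51/20) = 0
  disc = (43/20)² − 4·(1)·(-51/20) = 5929/400 ; √disc = 77/20
  v_R = (−(43/20) + 77/20) / (2·(1)) = 17/20 m/s
check:
stop time T_s = (17/20)/(1/2) = 1.7000 s
reaction-phase robot travel = 0.8500·0.1500 = 0.1275 m
robot covers 0.8500·1.7000 − ½·0.5000·1.7000² = 0.7225 m while stopping
human closes 1.0000·1.8500 = 1.8500 m
margins: 0.2500+0.0100+0.0150 = 0.2750 m
sum ≈ 0.1275+0.7225+1.8500+0.2750 ≈ 2.9750 m = S ✓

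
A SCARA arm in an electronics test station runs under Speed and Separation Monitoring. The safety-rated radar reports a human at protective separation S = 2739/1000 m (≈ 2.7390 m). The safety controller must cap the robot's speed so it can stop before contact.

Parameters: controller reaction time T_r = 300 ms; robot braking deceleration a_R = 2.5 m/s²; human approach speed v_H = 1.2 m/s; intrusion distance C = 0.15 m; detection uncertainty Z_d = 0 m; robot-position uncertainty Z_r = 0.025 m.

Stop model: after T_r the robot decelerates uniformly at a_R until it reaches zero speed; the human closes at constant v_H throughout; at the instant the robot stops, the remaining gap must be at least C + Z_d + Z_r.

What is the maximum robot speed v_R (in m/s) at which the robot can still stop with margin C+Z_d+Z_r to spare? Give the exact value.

collect terms ⇒ (1/5)·v_R² + (39/50)·v_R + (-551/250) = 0
  disc = (39/50)² − 4·(1/5)·(-551/250) = 5929/2500 ; √disc = 77/50
  v_R = (−(39/50) + 77/50) / (2·(1/5)) = 19/10 m/s
check:
braking lasts T_s = (19/10)/(5/2) = 0.7600 s
reaction-phase robot travel = 1.9000·0.3000 = 0.5700 m
robot under decel: 1.9000²/(2·2.5000) = 0.7220 m
human over T_r+T_s: 1.2000·(0.3000+0.7600) = 1.2720 m
C+Z_d+Z_r = 0.1500+0.0000+0.0250 = 0.1750 m
sum ≈ 0.5700+0.7220+1.2720+0.1750 ≈ 2.7390 m = S ✓

v_R_max = 19/10 m/s = 1.9000 m/s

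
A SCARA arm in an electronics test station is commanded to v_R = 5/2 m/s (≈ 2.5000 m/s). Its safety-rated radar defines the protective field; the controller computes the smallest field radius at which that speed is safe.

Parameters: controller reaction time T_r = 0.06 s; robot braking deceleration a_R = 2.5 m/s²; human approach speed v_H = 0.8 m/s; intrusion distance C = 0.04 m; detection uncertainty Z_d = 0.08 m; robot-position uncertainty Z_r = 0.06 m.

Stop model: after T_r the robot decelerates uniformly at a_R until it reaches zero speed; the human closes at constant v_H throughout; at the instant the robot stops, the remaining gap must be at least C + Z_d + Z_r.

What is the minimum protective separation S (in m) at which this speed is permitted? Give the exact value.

S_min = 607/250 m = 2.4280 m

stop time T_s = (5/2)/(5/2) = 1.0000 s
robot in T_r: 2.5000·0.0600 = 0.1500 m
braking distance = 2.5000²/(2·2.5000) = 1.2500 m
human over T_r+T_s: 0.8000·(0.0600+1.0000) = 0.8480 m
margins: 0.0400+0.0800+0.0600 = 0.1800 m
S_min ≈ 0.1500+1.2500+0.8480+0.1800  ⇒  S_min = 607/250 m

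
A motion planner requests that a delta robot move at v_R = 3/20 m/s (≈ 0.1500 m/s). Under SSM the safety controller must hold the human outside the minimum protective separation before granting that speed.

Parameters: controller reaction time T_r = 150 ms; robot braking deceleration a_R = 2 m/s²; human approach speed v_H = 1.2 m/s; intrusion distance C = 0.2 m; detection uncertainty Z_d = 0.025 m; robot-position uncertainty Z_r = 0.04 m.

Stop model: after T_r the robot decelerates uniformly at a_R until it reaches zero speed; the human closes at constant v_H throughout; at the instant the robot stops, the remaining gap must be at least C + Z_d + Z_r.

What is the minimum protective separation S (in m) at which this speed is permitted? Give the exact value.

S_min = 901/1600 m = 0.5631 m

T_s = v_R/a_R = (3/20)/2 = 0.0750 s
robot covers v_R·T_r = 0.1500·0.1500 = 0.0225 m before braking
robot under decel: 0.1500²/(2·2.0000) = 0.0056 m
human over T_r+T_s: 1.2000·(0.1500+0.0750) = 0.2700 m
C+Z_d+Z_r = 0.2000+0.0250+0.0400 = 0.2650 m
S_min ≈ 0.0225+0.0056+0.2700+0.2650  ⇒  S_min = 901/1600 m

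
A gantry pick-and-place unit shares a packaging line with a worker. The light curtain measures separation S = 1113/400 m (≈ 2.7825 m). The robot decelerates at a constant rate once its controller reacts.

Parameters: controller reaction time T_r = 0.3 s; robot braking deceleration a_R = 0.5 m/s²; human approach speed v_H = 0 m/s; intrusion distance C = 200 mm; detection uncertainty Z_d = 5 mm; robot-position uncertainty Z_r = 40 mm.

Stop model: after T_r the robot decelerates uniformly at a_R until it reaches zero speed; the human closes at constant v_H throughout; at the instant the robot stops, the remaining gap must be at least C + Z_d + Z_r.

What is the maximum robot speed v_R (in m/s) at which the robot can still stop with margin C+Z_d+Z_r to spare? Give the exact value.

v_R_max = 29/20 m/s = 1.4500 m/s

quadratic (1)·v² + (3/10)·v + (-203/80) = 0
  disc = (3/10)² − 4·(1)·(-203/80) = 256/25 ; √disc = 16/5
  v_R = (−(3/10) + 16/5) / (2·(1)) = 29/20 m/s
check:
T_s = v_R/a_R = (29/20)/(1/2) = 2.9000 s
reaction-phase robot travel = 1.4500·0.3000 = 0.4350 m
robot covers 1.4500·2.9000 − ½·0.5000·2.9000² = 2.1025 m while stopping
human closes 0.0000·3.2000 = 0.0000 m
residual clearance needed = 0.2000+0.0050+0.0400 = 0.2450 m
sum ≈ 0.4350+2.1025+0.0000+0.2450 ≈ 2.7825 m = S ✓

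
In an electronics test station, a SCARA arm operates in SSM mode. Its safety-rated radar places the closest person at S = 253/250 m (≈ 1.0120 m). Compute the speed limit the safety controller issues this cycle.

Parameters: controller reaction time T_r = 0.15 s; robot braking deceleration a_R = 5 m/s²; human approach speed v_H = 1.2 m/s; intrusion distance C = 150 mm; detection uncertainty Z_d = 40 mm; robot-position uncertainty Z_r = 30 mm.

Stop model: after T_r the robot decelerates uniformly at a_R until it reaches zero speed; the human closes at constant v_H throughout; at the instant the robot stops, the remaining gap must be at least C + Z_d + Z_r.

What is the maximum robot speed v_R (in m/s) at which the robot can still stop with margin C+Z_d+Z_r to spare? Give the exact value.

v_R_max = 6/5 m/s = 1.2000 m/s

at the boundary: (1/10)·v² + (39/100)·v + (-153/250) = 0
  disc = (39/100)² − 4·(1/10)·(-153/250) = 3969/10000 ; √disc = 63/100
  v_R = (−(39/100) + 63/100) / (2·(1/10)) = 6/5 m/s
check:
stop time T_s = (6/5)/5 = 0.2400 s
robot covers v_R·T_r = 1.2000·0.1500 = 0.1800 m before braking
robot under decel: 1.2000²/(2·5.0000) = 0.1440 m
person approaches 1.2000·(0.1500+0.2400) = 0.4680 m
margins: 0.1500+0.0400+0.0300 = 0.2200 m
sum ≈ 0.1800+0.1440+0.4680+0.2200 ≈ 1.0120 m = S ✓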